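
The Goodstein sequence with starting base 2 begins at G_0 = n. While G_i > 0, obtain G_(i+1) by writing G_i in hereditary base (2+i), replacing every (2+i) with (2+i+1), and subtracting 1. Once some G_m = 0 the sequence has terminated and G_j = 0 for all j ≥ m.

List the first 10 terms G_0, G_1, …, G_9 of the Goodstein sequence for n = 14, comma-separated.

G_0 = 14. HB_2(14) = 2^(2 + 1) + 2^2 + 2. Bump = 111. G_1 = 110.
G_1 = 110. HB_3(110) = 3^(3 + 1) + 3^3 + 2. Bump = 1282. G_2 = 1281.
G_2 = 1281. HB_4(1281) = 4^(4 + 1) + 4^4 + 1. Bump = 18751. G_3 = 18750.
G_3 = 18750. HB_5(18750) = 5^(5 + 1) + 5^5. Bump = 326592. G_4 = 326591.
G_4 = 326591. HB_6(326591) = 6^(6 + 1) + 5·6^5 + 5·6^4 + 5·6^3 + 5·6^2 + 5·6 + 5. Bump = 5862841. G_5 = 5862840.
G_5 = 5862840. HB_7(5862840) = 7^(7 + 1) + 5·7^5 + 5·7^4 + 5·7^3 + 5·7^2 + 5·7 + 4. Bump = 134404972. G_6 = 134404971.
G_6 = 134404971. HB_8(134404971) = 8^(8 + 1) + 5·8^5 + 5·8^4 + 5·8^3 + 5·8^2 + 5·8 + 3. Bump = 3487116549. G_7 = 3487116548.
G_7 = 3487116548. HB_9(3487116548) = 9^(9 + 1) + 5·9^5 + 5·9^4 + 5·9^3 + 5·9^2 + 5·9 + 2. Bump = 100000555552. G_8 = 100000555551.
G_8 = 100000555551. HB_10(100000555551) = 10^(10 + 1) + 5·10^5 + 5·10^4 + 5·10^3 + 5·10^2 + 5·10 + 1. Bump = 3138429262497. G_9 = 3138429262496.

14, 110, 1281, 18750, 326591, 5862840, 134404971, 3487116548, 100000555551, 3138429262496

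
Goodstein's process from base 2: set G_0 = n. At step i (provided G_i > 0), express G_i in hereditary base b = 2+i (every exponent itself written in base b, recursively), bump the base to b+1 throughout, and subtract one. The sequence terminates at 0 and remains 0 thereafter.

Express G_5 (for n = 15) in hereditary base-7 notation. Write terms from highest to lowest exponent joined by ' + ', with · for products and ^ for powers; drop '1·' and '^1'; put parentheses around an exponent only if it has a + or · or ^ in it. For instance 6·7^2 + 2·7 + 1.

7^(7 + 1) + 7^7

G_0=15  [base 2] 2^(2 + 1) + 2^2 + 2 + 1  →[2↦3]→  3^(3 + 1) + 3^3 + 3 + 1 = 112  −1 ⇒ G_1=111
G_1=111  [base 3] 3^(3 + 1) + 3^3 + 3  →[3↦4]→  4^(4 + 1) + 4^4 + 4 = 1284  −1 ⇒ G_2=1283
G_2=1283  [base 4] 4^(4 + 1) + 4^4 + 3  →[4↦5]→  5^(5 + 1) + 5^5 + 3 = 18753  −1 ⇒ G_3=18752
G_3=18752  [base 5] 5^(5 + 1) + 5^5 + 2  →[5↦6]→  6^(6 + 1) + 6^6 + 2 = 326594  −1 ⇒ G_4=326593
G_4=326593  [base 6] 6^(6 + 1) + 6^6 + 1  →[6↦7]→  7^(7 + 1) + 7^7 + 1 = 6588345  −1 ⇒ G_5=6588344
G_5=6588344  [base 7] 7^(7 + 1) + 7^7  →[7↦8]→  8^(8 + 1) + 8^8 = 150994944  −1 ⇒ G_6=150994943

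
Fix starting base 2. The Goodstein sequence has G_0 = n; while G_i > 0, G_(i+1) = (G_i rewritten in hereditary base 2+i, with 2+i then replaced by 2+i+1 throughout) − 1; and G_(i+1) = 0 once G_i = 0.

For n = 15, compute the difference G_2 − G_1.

G_0 = 15. HB_2(15) = 2^(2 + 1) + 2^2 + 2 + 1. Bump = 112. G_1 = 111.
G_1 = 111. HB_3(111) = 3^(3 + 1) + 3^3 + 3. Bump = 1284. G_2 = 1283.

1172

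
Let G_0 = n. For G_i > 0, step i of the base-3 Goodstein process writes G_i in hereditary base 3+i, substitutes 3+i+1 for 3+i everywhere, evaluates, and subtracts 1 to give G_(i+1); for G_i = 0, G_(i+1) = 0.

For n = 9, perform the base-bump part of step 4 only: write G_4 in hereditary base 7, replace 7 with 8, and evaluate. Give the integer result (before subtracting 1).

24

base 3: 9 = 3^2; at 4: 4^2 = 16; next = 15
base 4: 15 = 3·4 + 3; at 5: 3·5 + 3 = 18; next = 17
base 5: 17 = 3·5 + 2; at 6: 3·6 + 2 = 20; next = 19
base 6: 19 = 3·6 + 1; at 7: 3·7 + 1 = 22; next = 21
base 7: 21 = 3·7; at 8: 3·8 = 24; next = 23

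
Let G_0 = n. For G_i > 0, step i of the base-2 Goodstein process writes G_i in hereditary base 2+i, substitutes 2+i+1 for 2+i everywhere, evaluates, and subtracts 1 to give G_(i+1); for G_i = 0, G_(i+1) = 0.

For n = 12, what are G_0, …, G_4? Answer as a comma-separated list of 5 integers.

base 2: 12 = 2^(2 + 1) + 2^2; at 3: 3^(3 + 1) + 3^3 = 108; next = 107
base 3: 107 = 3^(3 + 1) + 2·3^2 + 2·3 + 2; at 4: 4^(4 + 1) + 2·4^2 + 2·4 + 2 = 1066; next = 1065
base 4: 1065 = 4^(4 + 1) + 2·4^2 + 2·4 + 1; at 5: 5^(5 + 1) + 2·5^2 + 2·5 + 1 = 15686; next = 15685
base 5: 15685 = 5^(5 + 1) + 2·5^2 + 2·5; at 6: 6^(6 + 1) + 2·6^2 + 2·6 = 280020; next = 280019

12, 107, 1065, 15685, 280019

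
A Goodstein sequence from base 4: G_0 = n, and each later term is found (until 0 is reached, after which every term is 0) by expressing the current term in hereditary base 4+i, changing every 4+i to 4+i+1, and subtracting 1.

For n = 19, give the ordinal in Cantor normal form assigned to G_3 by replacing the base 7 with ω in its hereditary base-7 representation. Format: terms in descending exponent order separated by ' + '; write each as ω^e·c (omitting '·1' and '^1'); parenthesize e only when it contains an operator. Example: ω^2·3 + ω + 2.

step 0: 19 = 4^2 + 3; sub 5 for 4: 5^2 + 3; = 28; G_1 = 28−1 = 27
step 1: 27 = 5^2 + 2; sub 6 for 5: 6^2 + 2; = 38; G_2 = 38−1 = 37
step 2: 37 = 6^2 + 1; sub 7 for 6: 7^2 + 1; = 50; G_3 = 50−1 = 49

ω^2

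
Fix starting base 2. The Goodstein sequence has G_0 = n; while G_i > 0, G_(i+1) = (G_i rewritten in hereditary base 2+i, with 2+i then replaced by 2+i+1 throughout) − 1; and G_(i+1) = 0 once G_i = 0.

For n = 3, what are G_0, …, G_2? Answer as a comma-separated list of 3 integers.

step 0: 3 = 2 + 1; sub 3 for 2: 3 + 1; = 4; G_1 = 4−1 = 3
step 1: 3 = 3; sub 4 for 3: 4; = 4; G_2 = 4−1 = 3

3, 3, 3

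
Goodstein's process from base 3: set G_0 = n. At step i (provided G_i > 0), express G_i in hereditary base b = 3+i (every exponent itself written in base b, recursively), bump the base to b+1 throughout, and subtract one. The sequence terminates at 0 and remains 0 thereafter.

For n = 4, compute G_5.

1

base 3: 4 = 3 + 1; at 4: 4 + 1 = 5; next = 4
base 4: 4 = 4; at 5: 5 = 5; next = 4
base 5: 4 = 4; at 6: 4 = 4; next = 3
base 6: 3 = 3; at 7: 3 = 3; next = 2
base 7: 2 = 2; at 8: 2 = 2; next = 1
base 8: 1 = 1; at 9: 1 = 1; next = 0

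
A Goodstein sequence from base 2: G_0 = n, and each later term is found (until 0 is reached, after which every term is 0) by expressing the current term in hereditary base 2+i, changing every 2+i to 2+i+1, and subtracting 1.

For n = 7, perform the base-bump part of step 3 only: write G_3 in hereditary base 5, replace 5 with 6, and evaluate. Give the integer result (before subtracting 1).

base 2: 7 = 2^2 + 2 + 1; at 3: 3^3 + 3 + 1 = 31; next = 30
base 3: 30 = 3^3 + 3; at 4: 4^4 + 4 = 260; next = 259
base 4: 259 = 4^4 + 3; at 5: 5^5 + 3 = 3128; next = 3127
base 5: 3127 = 5^5 + 2; at 6: 6^6 + 2 = 46658; next = 46657

46658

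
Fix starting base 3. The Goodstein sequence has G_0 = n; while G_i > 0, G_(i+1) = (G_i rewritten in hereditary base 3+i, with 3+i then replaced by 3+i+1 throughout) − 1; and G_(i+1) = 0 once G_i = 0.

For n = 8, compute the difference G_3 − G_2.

1

(0) 8|_3 = 2·3 + 2 ↦ 2·4 + 2|_4 = 10 ⇒ 9
(1) 9|_4 = 2·4 + 1 ↦ 2·5 + 1|_5 = 11 ⇒ 10
(2) 10|_5 = 2·5 ↦ 2·6|_6 = 12 ⇒ 11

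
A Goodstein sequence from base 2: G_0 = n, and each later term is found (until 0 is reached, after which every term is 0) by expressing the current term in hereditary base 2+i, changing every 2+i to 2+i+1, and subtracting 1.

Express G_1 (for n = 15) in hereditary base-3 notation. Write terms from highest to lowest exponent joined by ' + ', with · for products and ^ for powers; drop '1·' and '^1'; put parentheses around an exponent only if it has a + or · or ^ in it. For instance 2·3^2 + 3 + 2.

3^(3 + 1) + 3^3 + 3

base 2: 15 = 2^(2 + 1) + 2^2 + 2 + 1; at 3: 3^(3 + 1) + 3^3 + 3 + 1 = 112; next = 111
base 3: 111 = 3^(3 + 1) + 3^3 + 3; at 4: 4^(4 + 1) + 4^4 + 4 = 1284; next = 1283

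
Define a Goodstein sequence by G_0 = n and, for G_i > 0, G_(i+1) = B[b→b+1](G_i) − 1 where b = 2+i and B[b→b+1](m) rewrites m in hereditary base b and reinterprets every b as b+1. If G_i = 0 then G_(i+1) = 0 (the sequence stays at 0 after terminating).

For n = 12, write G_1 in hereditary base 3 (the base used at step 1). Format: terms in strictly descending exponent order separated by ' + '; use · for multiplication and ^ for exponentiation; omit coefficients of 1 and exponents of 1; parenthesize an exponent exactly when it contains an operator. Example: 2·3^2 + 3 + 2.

G_0=12  [base 2] 2^(2 + 1) + 2^2  →[2↦3]→  3^(3 + 1) + 3^3 = 108  −1 ⇒ G_1=107
G_1=107  [base 3] 3^(3 + 1) + 2·3^2 + 2·3 + 2  →[3↦4]→  4^(4 + 1) + 2·4^2 + 2·4 + 2 = 1066  −1 ⇒ G_2=1065

3^(3 + 1) + 2·3^2 + 2·3 + 2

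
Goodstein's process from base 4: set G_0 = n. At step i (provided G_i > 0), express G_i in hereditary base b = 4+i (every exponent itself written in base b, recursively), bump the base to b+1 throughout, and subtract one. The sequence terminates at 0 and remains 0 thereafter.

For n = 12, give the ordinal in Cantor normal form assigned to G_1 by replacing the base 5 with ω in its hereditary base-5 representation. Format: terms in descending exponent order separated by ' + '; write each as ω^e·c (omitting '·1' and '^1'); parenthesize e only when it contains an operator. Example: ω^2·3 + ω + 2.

ω·2 + 4

12 —HB4→ 3·4 —bump→ 3·5 = 15 —(−1)→ 14
14 —HB5→ 2·5 + 4 —bump→ 2·6 + 4 = 16 —(−1)→ 15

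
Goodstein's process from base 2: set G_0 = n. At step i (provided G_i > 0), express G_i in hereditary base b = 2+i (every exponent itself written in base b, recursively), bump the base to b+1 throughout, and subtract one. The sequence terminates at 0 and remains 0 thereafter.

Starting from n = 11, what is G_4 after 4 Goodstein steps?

G_0 = 11. HB_2(11) = 2^(2 + 1) + 2 + 1. Bump = 85. G_1 = 84.
G_1 = 84. HB_3(84) = 3^(3 + 1) + 3. Bump = 1028. G_2 = 1027.
G_2 = 1027. HB_4(1027) = 4^(4 + 1) + 3. Bump = 15628. G_3 = 15627.
G_3 = 15627. HB_5(15627) = 5^(5 + 1) + 2. Bump = 279938. G_4 = 279937.
G_4 = 279937. HB_6(279937) = 6^(6 + 1) + 1. Bump = 5764802. G_5 = 5764801.

279937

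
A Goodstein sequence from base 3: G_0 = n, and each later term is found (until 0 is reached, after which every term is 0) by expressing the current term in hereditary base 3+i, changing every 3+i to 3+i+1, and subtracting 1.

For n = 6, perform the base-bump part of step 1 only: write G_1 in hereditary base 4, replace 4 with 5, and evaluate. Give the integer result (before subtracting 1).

8

base 3: 6 = 2·3; at 4: 2·4 = 8; next = 7
base 4: 7 = 4 + 3; at 5: 5 + 3 = 8; next = 7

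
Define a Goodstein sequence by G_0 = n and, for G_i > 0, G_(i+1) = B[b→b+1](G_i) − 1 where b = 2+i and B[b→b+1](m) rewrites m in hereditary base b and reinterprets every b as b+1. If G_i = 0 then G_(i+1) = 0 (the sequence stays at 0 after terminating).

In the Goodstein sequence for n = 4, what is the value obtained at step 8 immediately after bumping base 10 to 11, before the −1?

G_0 = 4. HB_2(4) = 2^2. Bump = 27. G_1 = 26.
G_1 = 26. HB_3(26) = 2·3^2 + 2·3 + 2. Bump = 42. G_2 = 41.
G_2 = 41. HB_4(41) = 2·4^2 + 2·4 + 1. Bump = 61. G_3 = 60.
G_3 = 60. HB_5(60) = 2·5^2 + 2·5. Bump = 84. G_4 = 83.
G_4 = 83. HB_6(83) = 2·6^2 + 6 + 5. Bump = 110. G_5 = 109.
G_5 = 109. HB_7(109) = 2·7^2 + 7 + 4. Bump = 140. G_6 = 139.
G_6 = 139. HB_8(139) = 2·8^2 + 8 + 3. Bump = 174. G_7 = 173.
G_7 = 173. HB_9(173) = 2·9^2 + 9 + 2. Bump = 212. G_8 = 211.

254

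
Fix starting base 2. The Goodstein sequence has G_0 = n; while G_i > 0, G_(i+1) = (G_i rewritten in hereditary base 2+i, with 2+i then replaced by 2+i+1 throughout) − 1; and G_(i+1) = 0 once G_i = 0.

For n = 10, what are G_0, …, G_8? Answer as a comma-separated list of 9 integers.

10, 83, 1025, 15625, 279935, 4215754, 84073323, 1937434592, 50000555551

i=0: 10 = 2^(2 + 1) + 2 (b=2); 2→3: 3^(3 + 1) + 3 = 84; 84−1 = 83
i=1: 83 = 3^(3 + 1) + 2 (b=3); 3→4: 4^(4 + 1) + 2 = 1026; 1026−1 = 1025
i=2: 1025 = 4^(4 + 1) + 1 (b=4); 4→5: 5^(5 + 1) + 1 = 15626; 15626−1 = 15625
i=3: 15625 = 5^(5 + 1) (b=5); 5→6: 6^(6 + 1) = 279936; 279936−1 = 279935
i=4: 279935 = 5·6^6 + 5·6^5 + 5·6^4 + 5·6^3 + 5·6^2 + 5·6 + 5 (b=6); 6→7: 5·7^7 + 5·7^5 + 5·7^4 + 5·7^3 + 5·7^2 + 5·7 + 5 = 4215755; 4215755−1 = 4215754
i=5: 4215754 = 5·7^7 + 5·7^5 + 5·7^4 + 5·7^3 + 5·7^2 + 5·7 + 4 (b=7); 7→8: 5·8^8 + 5·8^5 + 5·8^4 + 5·8^3 + 5·8^2 + 5·8 + 4 = 84073324; 84073324−1 = 84073323
i=6: 84073323 = 5·8^8 + 5·8^5 + 5·8^4 + 5·8^3 + 5·8^2 + 5·8 + 3 (b=8); 8→9: 5·9^9 + 5·9^5 + 5·9^4 + 5·9^3 + 5·9^2 + 5·9 + 3 = 1937434593; 1937434593−1 = 1937434592
i=7: 1937434592 = 5·9^9 + 5·9^5 + 5·9^4 + 5·9^3 + 5·9^2 + 5·9 + 2 (b=9); 9→10: 5·10^10 + 5·10^5 + 5·10^4 + 5·10^3 + 5·10^2 + 5·10 + 2 = 50000555552; 50000555552−1 = 50000555551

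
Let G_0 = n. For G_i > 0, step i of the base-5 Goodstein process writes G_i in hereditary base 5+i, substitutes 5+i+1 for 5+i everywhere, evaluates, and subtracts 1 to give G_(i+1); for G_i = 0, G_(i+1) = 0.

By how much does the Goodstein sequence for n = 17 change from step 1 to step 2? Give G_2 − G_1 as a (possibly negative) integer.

2

step 0: 17 = 3·5 + 2; sub 6 for 5: 3·6 + 2; = 20; G_1 = 20−1 = 19
step 1: 19 = 3·6 + 1; sub 7 for 6: 3·7 + 1; = 22; G_2 = 22−1 = 21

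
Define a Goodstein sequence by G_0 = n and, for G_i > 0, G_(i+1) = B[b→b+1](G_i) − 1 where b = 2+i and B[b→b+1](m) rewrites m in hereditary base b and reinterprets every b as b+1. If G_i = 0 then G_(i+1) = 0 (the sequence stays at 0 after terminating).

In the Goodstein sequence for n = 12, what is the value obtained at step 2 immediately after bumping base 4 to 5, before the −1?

15686

G_0=12  [base 2] 2^(2 + 1) + 2^2  →[2↦3]→  3^(3 + 1) + 3^3 = 108  −1 ⇒ G_1=107
G_1=107  [base 3] 3^(3 + 1) + 2·3^2 + 2·3 + 2  →[3↦4]→  4^(4 + 1) + 2·4^2 + 2·4 + 2 = 1066  −1 ⇒ G_2=1065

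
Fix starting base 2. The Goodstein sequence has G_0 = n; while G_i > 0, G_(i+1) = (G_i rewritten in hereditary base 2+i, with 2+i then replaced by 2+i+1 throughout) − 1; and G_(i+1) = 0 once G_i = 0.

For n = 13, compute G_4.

280711

base 2: 13 = 2^(2 + 1) + 2^2 + 1; at 3: 3^(3 + 1) + 3^3 + 1 = 109; next = 108
base 3: 108 = 3^(3 + 1) + 3^3; at 4: 4^(4 + 1) + 4^4 = 1280; next = 1279
base 4: 1279 = 4^(4 + 1) + 3·4^3 + 3·4^2 + 3·4 + 3; at 5: 5^(5 + 1) + 3·5^3 + 3·5^2 + 3·5 + 3 = 16093; next = 16092
base 5: 16092 = 5^(5 + 1) + 3·5^3 + 3·5^2 + 3·5 + 2; at 6: 6^(6 + 1) + 3·6^3 + 3·6^2 + 3·6 + 2 = 280712; next = 280711
base 6: 280711 = 6^(6 + 1) + 3·6^3 + 3·6^2 + 3·6 + 1; at 7: 7^(7 + 1) + 3·7^3 + 3·7^2 + 3·7 + 1 = 5765999; next = 5765998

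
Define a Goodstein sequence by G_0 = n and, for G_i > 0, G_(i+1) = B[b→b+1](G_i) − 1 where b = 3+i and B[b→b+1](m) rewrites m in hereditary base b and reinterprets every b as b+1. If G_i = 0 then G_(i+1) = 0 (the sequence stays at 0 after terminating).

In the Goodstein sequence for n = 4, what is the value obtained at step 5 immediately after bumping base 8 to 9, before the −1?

i=0: 4 = 3 + 1 (b=3); 3→4: 4 + 1 = 5; 5−1 = 4
i=1: 4 = 4 (b=4); 4→5: 5 = 5; 5−1 = 4
i=2: 4 = 4 (b=5); 5→6: 4 = 4; 4−1 = 3
i=3: 3 = 3 (b=6); 6→7: 3 = 3; 3−1 = 2
i=4: 2 = 2 (b=7); 7→8: 2 = 2; 2−1 = 1
i=5: 1 = 1 (b=8); 8→9: 1 = 1; 1−1 = 0

1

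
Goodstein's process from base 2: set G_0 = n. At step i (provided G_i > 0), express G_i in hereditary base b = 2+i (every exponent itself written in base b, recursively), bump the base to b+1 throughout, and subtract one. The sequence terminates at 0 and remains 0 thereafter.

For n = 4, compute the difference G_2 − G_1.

15

(0) 4|_2 = 2^2 ↦ 3^3|_3 = 27 ⇒ 26
(1) 26|_3 = 2·3^2 + 2·3 + 2 ↦ 2·4^2 + 2·4 + 2|_4 = 42 ⇒ 41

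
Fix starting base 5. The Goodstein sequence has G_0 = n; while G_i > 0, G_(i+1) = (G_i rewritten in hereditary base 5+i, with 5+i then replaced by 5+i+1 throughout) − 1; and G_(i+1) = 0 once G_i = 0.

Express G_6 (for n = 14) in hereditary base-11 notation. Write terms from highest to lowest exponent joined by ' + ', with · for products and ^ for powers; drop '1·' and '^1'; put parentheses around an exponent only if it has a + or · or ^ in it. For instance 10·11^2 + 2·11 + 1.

11 + 8

14 —HB5→ 2·5 + 4 —bump→ 2·6 + 4 = 16 —(−1)→ 15
15 —HB6→ 2·6 + 3 —bump→ 2·7 + 3 = 17 —(−1)→ 16
16 —HB7→ 2·7 + 2 —bump→ 2·8 + 2 = 18 —(−1)→ 17
17 —HB8→ 2·8 + 1 —bump→ 2·9 + 1 = 19 —(−1)→ 18
18 —HB9→ 2·9 —bump→ 2·10 = 20 —(−1)→ 19
19 —HB10→ 10 + 9 —bump→ 11 + 9 = 20 —(−1)→ 19
19 —HB11→ 11 + 8 —bump→ 12 + 8 = 20 —(−1)→ 19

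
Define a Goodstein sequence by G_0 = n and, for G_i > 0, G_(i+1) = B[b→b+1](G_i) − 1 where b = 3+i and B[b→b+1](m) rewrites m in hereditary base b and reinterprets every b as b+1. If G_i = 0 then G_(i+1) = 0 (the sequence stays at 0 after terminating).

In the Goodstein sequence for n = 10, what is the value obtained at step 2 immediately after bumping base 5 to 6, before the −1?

[0] 10 ≡ 3^2 + 1 (base 3). Lift 4: 17. −1: 16.
[1] 16 ≡ 4^2 (base 4). Lift 5: 25. −1: 24.
[2] 24 ≡ 4·5 + 4 (base 5). Lift 6: 28. −1: 27.

28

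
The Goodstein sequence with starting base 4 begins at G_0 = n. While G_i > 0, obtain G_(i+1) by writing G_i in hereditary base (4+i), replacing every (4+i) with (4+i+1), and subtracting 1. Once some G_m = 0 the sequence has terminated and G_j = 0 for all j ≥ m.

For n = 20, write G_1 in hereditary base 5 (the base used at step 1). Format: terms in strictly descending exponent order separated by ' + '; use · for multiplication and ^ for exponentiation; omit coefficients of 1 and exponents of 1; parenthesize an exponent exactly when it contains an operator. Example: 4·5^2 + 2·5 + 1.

5^2 + 4

[0] 20 ≡ 4^2 + 4 (base 4). Lift 5: 30. −1: 29.
[1] 29 ≡ 5^2 + 4 (base 5). Lift 6: 40. −1: 39.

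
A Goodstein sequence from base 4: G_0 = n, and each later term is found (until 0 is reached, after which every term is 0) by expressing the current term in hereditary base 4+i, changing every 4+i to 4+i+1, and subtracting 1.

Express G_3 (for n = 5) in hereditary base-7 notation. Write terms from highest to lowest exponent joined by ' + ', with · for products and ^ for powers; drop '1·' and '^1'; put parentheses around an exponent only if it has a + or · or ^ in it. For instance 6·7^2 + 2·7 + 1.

4

G_0 = 5. HB_4(5) = 4 + 1. Bump = 6. G_1 = 5.
G_1 = 5. HB_5(5) = 5. Bump = 6. G_2 = 5.
G_2 = 5. HB_6(5) = 5. Bump = 5. G_3 = 4.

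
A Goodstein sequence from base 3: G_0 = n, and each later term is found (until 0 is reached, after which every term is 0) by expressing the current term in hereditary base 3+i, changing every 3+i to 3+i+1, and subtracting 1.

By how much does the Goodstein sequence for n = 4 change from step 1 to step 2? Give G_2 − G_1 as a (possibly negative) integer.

(0) 4|_3 = 3 + 1 ↦ 4 + 1|_4 = 5 ⇒ 4
(1) 4|_4 = 4 ↦ 5|_5 = 5 ⇒ 4

0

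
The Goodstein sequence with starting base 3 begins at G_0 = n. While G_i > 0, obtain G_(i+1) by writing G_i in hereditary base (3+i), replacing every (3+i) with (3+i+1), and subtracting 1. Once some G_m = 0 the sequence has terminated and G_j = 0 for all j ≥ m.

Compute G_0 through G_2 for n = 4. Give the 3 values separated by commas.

G_0=4  [base 3] 3 + 1  →[3↦4]→  4 + 1 = 5  −1 ⇒ G_1=4
G_1=4  [base 4] 4  →[4↦5]→  5 = 5  −1 ⇒ G_2=4

4, 4, 4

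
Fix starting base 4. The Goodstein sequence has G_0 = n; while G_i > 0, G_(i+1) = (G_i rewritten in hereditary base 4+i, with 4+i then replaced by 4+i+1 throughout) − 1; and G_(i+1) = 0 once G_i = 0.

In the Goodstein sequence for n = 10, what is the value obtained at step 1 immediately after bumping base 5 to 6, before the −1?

13

G_0=10  [base 4] 2·4 + 2  →[4↦5]→  2·5 + 2 = 12  −1 ⇒ G_1=11
G_1=11  [base 5] 2·5 + 1  →[5↦6]→  2·6 + 1 = 13  −1 ⇒ G_2=12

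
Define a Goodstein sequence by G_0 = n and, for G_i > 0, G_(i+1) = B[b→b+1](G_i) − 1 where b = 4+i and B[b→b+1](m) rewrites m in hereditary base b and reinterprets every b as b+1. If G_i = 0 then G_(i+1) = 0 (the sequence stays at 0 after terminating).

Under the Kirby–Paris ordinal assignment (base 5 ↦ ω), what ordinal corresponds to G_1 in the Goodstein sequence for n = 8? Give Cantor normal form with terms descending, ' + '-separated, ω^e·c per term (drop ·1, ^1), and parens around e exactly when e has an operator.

[0] 8 ≡ 2·4 (base 4). Lift 5: 10. −1: 9.
[1] 9 ≡ 5 + 4 (base 5). Lift 6: 10. −1: 9.

ω + 4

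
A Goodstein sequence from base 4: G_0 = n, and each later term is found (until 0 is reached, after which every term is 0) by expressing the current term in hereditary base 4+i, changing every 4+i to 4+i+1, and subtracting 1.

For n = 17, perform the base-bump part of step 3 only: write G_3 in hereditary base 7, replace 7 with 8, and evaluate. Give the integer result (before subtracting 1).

(0) 17|_4 = 4^2 + 1 ↦ 5^2 + 1|_5 = 26 ⇒ 25
(1) 25|_5 = 5^2 ↦ 6^2|_6 = 36 ⇒ 35
(2) 35|_6 = 5·6 + 5 ↦ 5·7 + 5|_7 = 40 ⇒ 39
(3) 39|_7 = 5·7 + 4 ↦ 5·8 + 4|_8 = 44 ⇒ 43

44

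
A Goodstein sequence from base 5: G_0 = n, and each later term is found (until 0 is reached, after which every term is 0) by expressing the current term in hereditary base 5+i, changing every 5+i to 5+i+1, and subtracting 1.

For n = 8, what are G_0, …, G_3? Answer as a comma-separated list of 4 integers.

8, 8, 8, 8

(0) 8|_5 = 5 + 3 ↦ 6 + 3|_6 = 9 ⇒ 8
(1) 8|_6 = 6 + 2 ↦ 7 + 2|_7 = 9 ⇒ 8
(2) 8|_7 = 7 + 1 ↦ 8 + 1|_8 = 9 ⇒ 8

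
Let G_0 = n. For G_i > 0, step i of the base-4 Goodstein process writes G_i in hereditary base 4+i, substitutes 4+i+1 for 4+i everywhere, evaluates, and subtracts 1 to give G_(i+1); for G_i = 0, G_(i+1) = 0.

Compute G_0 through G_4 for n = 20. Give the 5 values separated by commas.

G_0=20  [base 4] 4^2 + 4  →[4↦5]→  5^2 + 5 = 30  −1 ⇒ G_1=29
G_1=29  [base 5] 5^2 + 4  →[5↦6]→  6^2 + 4 = 40  −1 ⇒ G_2=39
G_2=39  [base 6] 6^2 + 3  →[6↦7]→  7^2 + 3 = 52  −1 ⇒ G_3=51
G_3=51  [base 7] 7^2 + 2  →[7↦8]→  8^2 + 2 = 66  −1 ⇒ G_4=65

20, 29, 39, 51, 65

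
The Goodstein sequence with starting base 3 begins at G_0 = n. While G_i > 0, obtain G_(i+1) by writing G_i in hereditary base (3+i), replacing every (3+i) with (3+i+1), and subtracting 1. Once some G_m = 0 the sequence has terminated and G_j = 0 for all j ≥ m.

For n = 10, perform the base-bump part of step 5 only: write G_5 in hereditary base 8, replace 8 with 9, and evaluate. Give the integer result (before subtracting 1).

G_0=10  [base 3] 3^2 + 1  →[3↦4]→  4^2 + 1 = 17  −1 ⇒ G_1=16
G_1=16  [base 4] 4^2  →[4↦5]→  5^2 = 25  −1 ⇒ G_2=24
G_2=24  [base 5] 4·5 + 4  →[5↦6]→  4·6 + 4 = 28  −1 ⇒ G_3=27
G_3=27  [base 6] 4·6 + 3  →[6↦7]→  4·7 + 3 = 31  −1 ⇒ G_4=30
G_4=30  [base 7] 4·7 + 2  →[7↦8]→  4·8 + 2 = 34  −1 ⇒ G_5=33
G_5=33  [base 8] 4·8 + 1  →[8↦9]→  4·9 + 1 = 37  −1 ⇒ G_6=36

37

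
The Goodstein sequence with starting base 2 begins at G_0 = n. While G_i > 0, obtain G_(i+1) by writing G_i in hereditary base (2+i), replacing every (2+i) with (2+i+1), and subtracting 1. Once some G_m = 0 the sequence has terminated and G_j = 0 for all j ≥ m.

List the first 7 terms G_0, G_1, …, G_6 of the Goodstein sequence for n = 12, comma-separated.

12, 107, 1065, 15685, 280019, 5764910, 134217867

12 —HB2→ 2^(2 + 1) + 2^2 —bump→ 3^(3 + 1) + 3^3 = 108 —(−1)→ 107
107 —HB3→ 3^(3 + 1) + 2·3^2 + 2·3 + 2 —bump→ 4^(4 + 1) + 2·4^2 + 2·4 + 2 = 1066 —(−1)→ 1065
1065 —HB4→ 4^(4 + 1) + 2·4^2 + 2·4 + 1 —bump→ 5^(5 + 1) + 2·5^2 + 2·5 + 1 = 15686 —(−1)→ 15685
15685 —HB5→ 5^(5 + 1) + 2·5^2 + 2·5 —bump→ 6^(6 + 1) + 2·6^2 + 2·6 = 280020 —(−1)→ 280019
280019 —HB6→ 6^(6 + 1) + 2·6^2 + 6 + 5 —bump→ 7^(7 + 1) + 2·7^2 + 7 + 5 = 5764911 —(−1)→ 5764910
5764910 —HB7→ 7^(7 + 1) + 2·7^2 + 7 + 4 —bump→ 8^(8 + 1) + 2·8^2 + 8 + 4 = 134217868 —(−1)→ 134217867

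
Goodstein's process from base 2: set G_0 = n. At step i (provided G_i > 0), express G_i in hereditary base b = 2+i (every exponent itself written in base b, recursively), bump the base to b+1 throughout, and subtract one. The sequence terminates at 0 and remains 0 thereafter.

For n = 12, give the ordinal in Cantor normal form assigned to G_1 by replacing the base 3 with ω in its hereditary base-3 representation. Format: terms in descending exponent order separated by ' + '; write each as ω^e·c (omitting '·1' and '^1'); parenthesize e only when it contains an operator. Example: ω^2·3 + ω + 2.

ω^(ω + 1) + ω^2·2 + ω·2 + 2

[0] 12 ≡ 2^(2 + 1) + 2^2 (base 2). Lift 3: 108. −1: 107.
[1] 107 ≡ 3^(3 + 1) + 2·3^2 + 2·3 + 2 (base 3). Lift 4: 1066. −1: 1065.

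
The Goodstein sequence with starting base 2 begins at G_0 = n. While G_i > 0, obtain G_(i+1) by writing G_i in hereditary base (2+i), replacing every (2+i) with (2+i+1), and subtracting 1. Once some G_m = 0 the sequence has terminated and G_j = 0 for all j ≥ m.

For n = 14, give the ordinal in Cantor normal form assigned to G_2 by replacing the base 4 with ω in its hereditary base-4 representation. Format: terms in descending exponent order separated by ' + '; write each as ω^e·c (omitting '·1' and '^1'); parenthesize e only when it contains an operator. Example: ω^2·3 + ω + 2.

ω^(ω + 1) + ω^ω + 1

base 2: 14 = 2^(2 + 1) + 2^2 + 2; at 3: 3^(3 + 1) + 3^3 + 3 = 111; next = 110
base 3: 110 = 3^(3 + 1) + 3^3 + 2; at 4: 4^(4 + 1) + 4^4 + 2 = 1282; next = 1281
base 4: 1281 = 4^(4 + 1) + 4^4 + 1; at 5: 5^(5 + 1) + 5^5 + 1 = 18751; next = 18750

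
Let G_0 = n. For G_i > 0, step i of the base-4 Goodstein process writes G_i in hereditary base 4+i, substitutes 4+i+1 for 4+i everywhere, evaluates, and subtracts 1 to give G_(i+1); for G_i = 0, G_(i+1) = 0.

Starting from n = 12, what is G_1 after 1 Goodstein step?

14

i=0: 12 = 3·4 (b=4); 4→5: 3·5 = 15; 15−1 = 14
i=1: 14 = 2·5 + 4 (b=5); 5→6: 2·6 + 4 = 16; 16−1 = 15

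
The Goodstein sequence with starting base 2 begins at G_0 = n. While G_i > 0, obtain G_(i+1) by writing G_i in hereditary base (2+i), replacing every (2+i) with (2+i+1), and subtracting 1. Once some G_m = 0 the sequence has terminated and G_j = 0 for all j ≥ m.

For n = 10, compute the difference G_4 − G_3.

264310

(0) 10|_2 = 2^(2 + 1) + 2 ↦ 3^(3 + 1) + 3|_3 = 84 ⇒ 83
(1) 83|_3 = 3^(3 + 1) + 2 ↦ 4^(4 + 1) + 2|_4 = 1026 ⇒ 1025
(2) 1025|_4 = 4^(4 + 1) + 1 ↦ 5^(5 + 1) + 1|_5 = 15626 ⇒ 15625
(3) 15625|_5 = 5^(5 + 1) ↦ 6^(6 + 1)|_6 = 279936 ⇒ 279935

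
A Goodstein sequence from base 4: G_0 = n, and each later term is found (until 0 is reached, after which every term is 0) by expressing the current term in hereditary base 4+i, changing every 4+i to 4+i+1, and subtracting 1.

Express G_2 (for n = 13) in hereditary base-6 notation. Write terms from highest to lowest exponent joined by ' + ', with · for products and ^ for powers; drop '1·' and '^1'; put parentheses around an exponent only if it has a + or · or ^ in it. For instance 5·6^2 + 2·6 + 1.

(0) 13|_4 = 3·4 + 1 ↦ 3·5 + 1|_5 = 16 ⇒ 15
(1) 15|_5 = 3·5 ↦ 3·6|_6 = 18 ⇒ 17
(2) 17|_6 = 2·6 + 5 ↦ 2·7 + 5|_7 = 19 ⇒ 18

2·6 + 5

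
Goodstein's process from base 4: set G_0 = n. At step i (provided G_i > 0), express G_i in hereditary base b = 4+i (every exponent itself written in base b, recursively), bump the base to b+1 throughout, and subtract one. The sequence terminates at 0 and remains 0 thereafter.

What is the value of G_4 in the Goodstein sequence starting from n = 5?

3

step 0: 5 = 4 + 1; sub 5 for 4: 5 + 1; = 6; G_1 = 6−1 = 5
step 1: 5 = 5; sub 6 for 5: 6; = 6; G_2 = 6−1 = 5
step 2: 5 = 5; sub 7 for 6: 5; = 5; G_3 = 5−1 = 4
step 3: 4 = 4; sub 8 for 7: 4; = 4; G_4 = 4−1 = 3
step 4: 3 = 3; sub 9 for 8: 3; = 3; G_5 = 3−1 = 2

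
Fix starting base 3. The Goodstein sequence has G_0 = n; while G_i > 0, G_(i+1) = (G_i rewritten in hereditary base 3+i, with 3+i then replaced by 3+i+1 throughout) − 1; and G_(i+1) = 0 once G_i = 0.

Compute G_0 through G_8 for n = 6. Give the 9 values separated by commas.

6, 7, 7, 7, 7, 7, 6, 5, 4

6 —HB3→ 2·3 —bump→ 2·4 = 8 —(−1)→ 7
7 —HB4→ 4 + 3 —bump→ 5 + 3 = 8 —(−1)→ 7
7 —HB5→ 5 + 2 —bump→ 6 + 2 = 8 —(−1)→ 7
7 —HB6→ 6 + 1 —bump→ 7 + 1 = 8 —(−1)→ 7
7 —HB7→ 7 —bump→ 8 = 8 —(−1)→ 7
7 —HB8→ 7 —bump→ 7 = 7 —(−1)→ 6
6 —HB9→ 6 —bump→ 6 = 6 —(−1)→ 5
5 —HB10→ 5 —bump→ 5 = 5 —(−1)→ 4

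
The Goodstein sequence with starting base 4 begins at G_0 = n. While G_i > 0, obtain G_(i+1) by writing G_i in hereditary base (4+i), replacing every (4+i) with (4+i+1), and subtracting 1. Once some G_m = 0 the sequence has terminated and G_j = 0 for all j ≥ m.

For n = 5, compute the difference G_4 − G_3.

-1

step 0: 5 = 4 + 1; sub 5 for 4: 5 + 1; = 6; G_1 = 6−1 = 5
step 1: 5 = 5; sub 6 for 5: 6; = 6; G_2 = 6−1 = 5
step 2: 5 = 5; sub 7 for 6: 5; = 5; G_3 = 5−1 = 4
step 3: 4 = 4; sub 8 for 7: 4; = 4; G_4 = 4−1 = 3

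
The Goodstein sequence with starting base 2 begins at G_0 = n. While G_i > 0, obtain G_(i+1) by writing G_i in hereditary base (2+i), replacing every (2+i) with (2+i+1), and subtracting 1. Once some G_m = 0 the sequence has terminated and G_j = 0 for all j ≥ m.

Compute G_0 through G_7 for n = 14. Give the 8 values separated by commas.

(0) 14|_2 = 2^(2 + 1) + 2^2 + 2 ↦ 3^(3 + 1) + 3^3 + 3|_3 = 111 ⇒ 110
(1) 110|_3 = 3^(3 + 1) + 3^3 + 2 ↦ 4^(4 + 1) + 4^4 + 2|_4 = 1282 ⇒ 1281
(2) 1281|_4 = 4^(4 + 1) + 4^4 + 1 ↦ 5^(5 + 1) + 5^5 + 1|_5 = 18751 ⇒ 18750
(3) 18750|_5 = 5^(5 + 1) + 5^5 ↦ 6^(6 + 1) + 6^6|_6 = 326592 ⇒ 326591
(4) 326591|_6 = 6^(6 + 1) + 5·6^5 + 5·6^4 + 5·6^3 + 5·6^2 + 5·6 + 5 ↦ 7^(7 + 1) + 5·7^5 + 5·7^4 + 5·7^3 + 5·7^2 + 5·7 + 5|_7 = 5862841 ⇒ 5862840
(5) 5862840|_7 = 7^(7 + 1) + 5·7^5 + 5·7^4 + 5·7^3 + 5·7^2 + 5·7 + 4 ↦ 8^(8 + 1) + 5·8^5 + 5·8^4 + 5·8^3 + 5·8^2 + 5·8 + 4|_8 = 134404972 ⇒ 134404971
(6) 134404971|_8 = 8^(8 + 1) + 5·8^5 + 5·8^4 + 5·8^3 + 5·8^2 + 5·8 + 3 ↦ 9^(9 + 1) + 5·9^5 + 5·9^4 + 5·9^3 + 5·9^2 + 5·9 + 3|_9 = 3487116549 ⇒ 3487116548

14, 110, 1281, 18750, 326591, 5862840, 134404971, 3487116548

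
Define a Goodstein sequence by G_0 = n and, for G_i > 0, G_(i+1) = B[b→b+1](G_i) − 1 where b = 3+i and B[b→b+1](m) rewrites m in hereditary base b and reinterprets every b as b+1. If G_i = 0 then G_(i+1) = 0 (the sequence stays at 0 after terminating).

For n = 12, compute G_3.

37

12 —HB3→ 3^2 + 3 —bump→ 4^2 + 4 = 20 —(−1)→ 19
19 —HB4→ 4^2 + 3 —bump→ 5^2 + 3 = 28 —(−1)→ 27
27 —HB5→ 5^2 + 2 —bump→ 6^2 + 2 = 38 —(−1)→ 37
37 —HB6→ 6^2 + 1 —bump→ 7^2 + 1 = 50 —(−1)→ 49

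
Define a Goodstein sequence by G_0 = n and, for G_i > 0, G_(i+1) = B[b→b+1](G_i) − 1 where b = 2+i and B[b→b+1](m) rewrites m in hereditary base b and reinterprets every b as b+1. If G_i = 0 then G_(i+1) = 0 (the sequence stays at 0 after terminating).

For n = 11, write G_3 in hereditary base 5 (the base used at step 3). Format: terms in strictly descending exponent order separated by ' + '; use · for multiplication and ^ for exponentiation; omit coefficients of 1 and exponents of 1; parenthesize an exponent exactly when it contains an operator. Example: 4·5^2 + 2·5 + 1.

G_0 = 11. HB_2(11) = 2^(2 + 1) + 2 + 1. Bump = 85. G_1 = 84.
G_1 = 84. HB_3(84) = 3^(3 + 1) + 3. Bump = 1028. G_2 = 1027.
G_2 = 1027. HB_4(1027) = 4^(4 + 1) + 3. Bump = 15628. G_3 = 15627.
G_3 = 15627. HB_5(15627) = 5^(5 + 1) + 2. Bump = 279938. G_4 = 279937.

5^(5 + 1) + 2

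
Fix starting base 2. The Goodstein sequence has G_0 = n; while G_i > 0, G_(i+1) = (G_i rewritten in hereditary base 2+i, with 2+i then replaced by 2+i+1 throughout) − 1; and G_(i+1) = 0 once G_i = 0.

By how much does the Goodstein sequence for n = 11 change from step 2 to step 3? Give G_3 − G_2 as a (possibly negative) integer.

14600

G_0 = 11. HB_2(11) = 2^(2 + 1) + 2 + 1. Bump = 85. G_1 = 84.
G_1 = 84. HB_3(84) = 3^(3 + 1) + 3. Bump = 1028. G_2 = 1027.
G_2 = 1027. HB_4(1027) = 4^(4 + 1) + 3. Bump = 15628. G_3 = 15627.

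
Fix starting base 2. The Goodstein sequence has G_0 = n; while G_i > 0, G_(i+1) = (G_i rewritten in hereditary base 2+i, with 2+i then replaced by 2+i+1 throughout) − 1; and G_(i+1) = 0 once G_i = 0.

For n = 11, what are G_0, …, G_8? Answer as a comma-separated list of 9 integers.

11, 84, 1027, 15627, 279937, 5764801, 134217727, 2749609302, 70077777775

(0) 11|_2 = 2^(2 + 1) + 2 + 1 ↦ 3^(3 + 1) + 3 + 1|_3 = 85 ⇒ 84
(1) 84|_3 = 3^(3 + 1) + 3 ↦ 4^(4 + 1) + 4|_4 = 1028 ⇒ 1027
(2) 1027|_4 = 4^(4 + 1) + 3 ↦ 5^(5 + 1) + 3|_5 = 15628 ⇒ 15627
(3) 15627|_5 = 5^(5 + 1) + 2 ↦ 6^(6 + 1) + 2|_6 = 279938 ⇒ 279937
(4) 279937|_6 = 6^(6 + 1) + 1 ↦ 7^(7 + 1) + 1|_7 = 5764802 ⇒ 5764801
(5) 5764801|_7 = 7^(7 + 1) ↦ 8^(8 + 1)|_8 = 134217728 ⇒ 134217727
(6) 134217727|_8 = 7·8^8 + 7·8^7 + 7·8^6 + 7·8^5 + 7·8^4 + 7·8^3 + 7·8^2 + 7·8 + 7 ↦ 7·9^9 + 7·9^7 + 7·9^6 + 7·9^5 + 7·9^4 + 7·9^3 + 7·9^2 + 7·9 + 7|_9 = 2749609303 ⇒ 2749609302
(7) 2749609302|_9 = 7·9^9 + 7·9^7 + 7·9^6 + 7·9^5 + 7·9^4 + 7·9^3 + 7·9^2 + 7·9 + 6 ↦ 7·10^10 + 7·10^7 + 7·10^6 + 7·10^5 + 7·10^4 + 7·10^3 + 7·10^2 + 7·10 + 6|_10 = 70077777776 ⇒ 70077777775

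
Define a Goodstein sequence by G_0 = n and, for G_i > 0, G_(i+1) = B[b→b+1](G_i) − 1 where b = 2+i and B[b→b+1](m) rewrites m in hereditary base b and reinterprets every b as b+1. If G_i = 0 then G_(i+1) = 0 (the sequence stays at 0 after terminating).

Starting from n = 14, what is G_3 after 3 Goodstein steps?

18750

G_0=14  [base 2] 2^(2 + 1) + 2^2 + 2  →[2↦3]→  3^(3 + 1) + 3^3 + 3 = 111  −1 ⇒ G_1=110
G_1=110  [base 3] 3^(3 + 1) + 3^3 + 2  →[3↦4]→  4^(4 + 1) + 4^4 + 2 = 1282  −1 ⇒ G_2=1281
G_2=1281  [base 4] 4^(4 + 1) + 4^4 + 1  →[4↦5]→  5^(5 + 1) + 5^5 + 1 = 18751  −1 ⇒ G_3=18750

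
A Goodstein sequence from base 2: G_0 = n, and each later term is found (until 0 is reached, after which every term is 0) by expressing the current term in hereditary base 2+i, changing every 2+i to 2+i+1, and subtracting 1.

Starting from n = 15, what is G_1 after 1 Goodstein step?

111

i=0: 15 = 2^(2 + 1) + 2^2 + 2 + 1 (b=2); 2→3: 3^(3 + 1) + 3^3 + 3 + 1 = 112; 112−1 = 111
i=1: 111 = 3^(3 + 1) + 3^3 + 3 (b=3); 3→4: 4^(4 + 1) + 4^4 + 4 = 1284; 1284−1 = 1283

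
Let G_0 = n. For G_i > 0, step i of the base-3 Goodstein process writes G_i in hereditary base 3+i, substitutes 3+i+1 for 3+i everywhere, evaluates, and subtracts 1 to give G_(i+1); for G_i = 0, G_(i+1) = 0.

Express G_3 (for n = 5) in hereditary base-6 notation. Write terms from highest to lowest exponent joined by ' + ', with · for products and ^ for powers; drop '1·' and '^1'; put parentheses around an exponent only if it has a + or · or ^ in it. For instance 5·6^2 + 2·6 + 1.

5 —HB3→ 3 + 2 —bump→ 4 + 2 = 6 —(−1)→ 5
5 —HB4→ 4 + 1 —bump→ 5 + 1 = 6 —(−1)→ 5
5 —HB5→ 5 —bump→ 6 = 6 —(−1)→ 5

5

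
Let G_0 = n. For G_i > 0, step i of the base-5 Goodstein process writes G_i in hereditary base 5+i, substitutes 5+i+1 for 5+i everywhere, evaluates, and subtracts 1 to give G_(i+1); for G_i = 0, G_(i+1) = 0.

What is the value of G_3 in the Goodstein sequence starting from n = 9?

step 0: 9 = 5 + 4; sub 6 for 5: 6 + 4; = 10; G_1 = 10−1 = 9
step 1: 9 = 6 + 3; sub 7 for 6: 7 + 3; = 10; G_2 = 10−1 = 9
step 2: 9 = 7 + 2; sub 8 for 7: 8 + 2; = 10; G_3 = 10−1 = 9
step 3: 9 = 8 + 1; sub 9 for 8: 9 + 1; = 10; G_4 = 10−1 = 9

9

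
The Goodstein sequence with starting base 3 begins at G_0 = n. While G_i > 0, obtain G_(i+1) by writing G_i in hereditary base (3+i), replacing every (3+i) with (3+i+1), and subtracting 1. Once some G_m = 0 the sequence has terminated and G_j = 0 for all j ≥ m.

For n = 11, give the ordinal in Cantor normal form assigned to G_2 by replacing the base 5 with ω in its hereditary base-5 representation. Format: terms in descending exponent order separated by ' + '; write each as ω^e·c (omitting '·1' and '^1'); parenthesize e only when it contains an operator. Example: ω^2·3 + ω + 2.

ω^2

G_0=11  [base 3] 3^2 + 2  →[3↦4]→  4^2 + 2 = 18  −1 ⇒ G_1=17
G_1=17  [base 4] 4^2 + 1  →[4↦5]→  5^2 + 1 = 26  −1 ⇒ G_2=25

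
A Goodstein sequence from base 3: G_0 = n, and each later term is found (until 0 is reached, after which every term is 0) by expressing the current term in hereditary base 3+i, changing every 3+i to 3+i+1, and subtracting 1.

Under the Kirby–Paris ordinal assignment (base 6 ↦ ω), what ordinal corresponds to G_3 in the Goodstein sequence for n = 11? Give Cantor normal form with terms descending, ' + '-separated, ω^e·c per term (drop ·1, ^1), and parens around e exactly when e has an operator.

[0] 11 ≡ 3^2 + 2 (base 3). Lift 4: 18. −1: 17.
[1] 17 ≡ 4^2 + 1 (base 4). Lift 5: 26. −1: 25.
[2] 25 ≡ 5^2 (base 5). Lift 6: 36. −1: 35.
[3] 35 ≡ 5·6 + 5 (base 6). Lift 7: 40. −1: 39.

ω·5 + 5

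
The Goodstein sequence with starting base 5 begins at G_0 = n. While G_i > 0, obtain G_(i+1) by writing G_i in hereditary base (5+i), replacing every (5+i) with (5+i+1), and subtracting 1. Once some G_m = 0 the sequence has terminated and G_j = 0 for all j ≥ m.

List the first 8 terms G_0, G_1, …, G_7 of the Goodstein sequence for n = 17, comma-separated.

17, 19, 21, 23, 24, 25, 26, 27

G_0=17  [base 5] 3·5 + 2  →[5↦6]→  3·6 + 2 = 20  −1 ⇒ G_1=19
G_1=19  [base 6] 3·6 + 1  →[6↦7]→  3·7 + 1 = 22  −1 ⇒ G_2=21
G_2=21  [base 7] 3·7  →[7↦8]→  3·8 = 24  −1 ⇒ G_3=23
G_3=23  [base 8] 2·8 + 7  →[8↦9]→  2·9 + 7 = 25  −1 ⇒ G_4=24
G_4=24  [base 9] 2·9 + 6  →[9↦10]→  2·10 + 6 = 26  −1 ⇒ G_5=25
G_5=25  [base 10] 2·10 + 5  →[10↦11]→  2·11 + 5 = 27  −1 ⇒ G_6=26
G_6=26  [base 11] 2·11 + 4  →[11↦12]→  2·12 + 4 = 28  −1 ⇒ G_7=27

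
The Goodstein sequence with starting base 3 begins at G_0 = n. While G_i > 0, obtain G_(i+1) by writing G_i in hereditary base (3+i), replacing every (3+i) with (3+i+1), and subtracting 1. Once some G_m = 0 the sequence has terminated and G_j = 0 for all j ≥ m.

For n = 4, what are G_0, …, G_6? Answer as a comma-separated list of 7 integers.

4, 4, 4, 3, 2, 1, 0

i=0: 4 = 3 + 1 (b=3); 3→4: 4 + 1 = 5; 5−1 = 4
i=1: 4 = 4 (b=4); 4→5: 5 = 5; 5−1 = 4
i=2: 4 = 4 (b=5); 5→6: 4 = 4; 4−1 = 3
i=3: 3 = 3 (b=6); 6→7: 3 = 3; 3−1 = 2
i=4: 2 = 2 (b=7); 7→8: 2 = 2; 2−1 = 1
i=5: 1 = 1 (b=8); 8→9: 1 = 1; 1−1 = 0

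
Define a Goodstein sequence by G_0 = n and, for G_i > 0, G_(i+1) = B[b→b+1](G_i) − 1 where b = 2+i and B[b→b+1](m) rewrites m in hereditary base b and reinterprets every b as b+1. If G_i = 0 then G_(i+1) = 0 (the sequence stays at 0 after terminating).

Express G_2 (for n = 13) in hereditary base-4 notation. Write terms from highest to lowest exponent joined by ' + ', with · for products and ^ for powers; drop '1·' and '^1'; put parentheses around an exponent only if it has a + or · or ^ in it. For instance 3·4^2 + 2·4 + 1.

[0] 13 ≡ 2^(2 + 1) + 2^2 + 1 (base 2). Lift 3: 109. −1: 108.
[1] 108 ≡ 3^(3 + 1) + 3^3 (base 3). Lift 4: 1280. −1: 1279.
[2] 1279 ≡ 4^(4 + 1) + 3·4^3 + 3·4^2 + 3·4 + 3 (base 4). Lift 5: 16093. −1: 16092.

4^(4 + 1) + 3·4^3 + 3·4^2 + 3·4 + 3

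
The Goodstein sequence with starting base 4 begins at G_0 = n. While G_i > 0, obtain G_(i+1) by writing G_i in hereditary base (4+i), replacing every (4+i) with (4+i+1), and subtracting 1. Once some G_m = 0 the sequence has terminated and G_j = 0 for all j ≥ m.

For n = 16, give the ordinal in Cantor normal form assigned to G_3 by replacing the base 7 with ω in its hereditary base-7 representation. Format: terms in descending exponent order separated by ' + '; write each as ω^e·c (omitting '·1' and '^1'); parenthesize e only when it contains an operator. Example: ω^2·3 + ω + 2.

base 4: 16 = 4^2; at 5: 5^2 = 25; next = 24
base 5: 24 = 4·5 + 4; at 6: 4·6 + 4 = 28; next = 27
base 6: 27 = 4·6 + 3; at 7: 4·7 + 3 = 31; next = 30

ω·4 + 2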